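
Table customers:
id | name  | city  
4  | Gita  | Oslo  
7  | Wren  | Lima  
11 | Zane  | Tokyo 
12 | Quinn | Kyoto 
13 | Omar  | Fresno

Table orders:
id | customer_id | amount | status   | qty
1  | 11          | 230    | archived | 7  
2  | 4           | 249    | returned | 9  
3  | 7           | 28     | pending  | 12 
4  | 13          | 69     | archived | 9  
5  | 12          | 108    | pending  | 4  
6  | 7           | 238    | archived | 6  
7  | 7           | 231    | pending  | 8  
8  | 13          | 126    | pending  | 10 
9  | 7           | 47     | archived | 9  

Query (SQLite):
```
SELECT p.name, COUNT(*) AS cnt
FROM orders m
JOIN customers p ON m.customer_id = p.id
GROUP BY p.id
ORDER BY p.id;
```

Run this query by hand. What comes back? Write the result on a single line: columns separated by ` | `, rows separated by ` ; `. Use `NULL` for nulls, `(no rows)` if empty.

Join each orders row to its customers via customer_id.
Group joined rows by customers.id; compute COUNT(*) per group.
  4: ids {2} → COUNT(*)=1
  7: ids {3, 6, 7, 9} → COUNT(*)=4
  11: ids {1} → COUNT(*)=1
  12: ids {5} → COUNT(*)=1
  13: ids {4, 8} → COUNT(*)=2

Gita | 1 ; Wren | 4 ; Zane | 1 ; Quinn | 1 ; Omar | 2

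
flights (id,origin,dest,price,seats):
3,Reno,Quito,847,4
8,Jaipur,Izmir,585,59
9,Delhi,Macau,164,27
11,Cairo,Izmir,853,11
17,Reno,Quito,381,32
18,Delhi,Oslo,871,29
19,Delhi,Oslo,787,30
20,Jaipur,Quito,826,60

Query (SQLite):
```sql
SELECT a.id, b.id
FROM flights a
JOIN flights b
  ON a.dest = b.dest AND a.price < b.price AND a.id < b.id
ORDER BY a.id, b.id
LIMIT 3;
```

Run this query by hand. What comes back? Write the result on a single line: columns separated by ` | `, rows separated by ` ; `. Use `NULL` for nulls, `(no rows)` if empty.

8 | 11 ; 17 | 20

Pairs (a,b) with same dest, a.price < b.price, a.id < b.id.
dest groups: Izmir:{8,11} Macau:{9} Oslo:{18,19} Quito:{3,17,20}
Ordered by (a.id, b.id); first 3.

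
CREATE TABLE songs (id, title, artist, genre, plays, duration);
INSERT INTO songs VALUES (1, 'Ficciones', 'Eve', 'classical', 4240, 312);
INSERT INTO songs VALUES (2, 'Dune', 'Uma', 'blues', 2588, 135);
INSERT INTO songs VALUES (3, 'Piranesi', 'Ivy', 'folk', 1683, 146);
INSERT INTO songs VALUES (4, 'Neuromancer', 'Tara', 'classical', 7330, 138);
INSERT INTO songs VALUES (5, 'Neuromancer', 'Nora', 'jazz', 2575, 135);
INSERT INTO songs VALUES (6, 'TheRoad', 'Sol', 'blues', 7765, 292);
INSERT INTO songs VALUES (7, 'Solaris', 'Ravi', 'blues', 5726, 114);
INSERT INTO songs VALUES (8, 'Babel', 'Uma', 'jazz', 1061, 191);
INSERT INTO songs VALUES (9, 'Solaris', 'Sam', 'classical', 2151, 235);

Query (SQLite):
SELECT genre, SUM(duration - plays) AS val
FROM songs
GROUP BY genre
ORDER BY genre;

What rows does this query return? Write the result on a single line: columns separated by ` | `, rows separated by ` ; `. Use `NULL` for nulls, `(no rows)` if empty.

blues | -15538 ; classical | -13036 ; folk | -1537 ; jazz | -3310

For each row compute duration - plays.
Group by genre; take SUM of the expression per group.
  blues: ids {2, 6, 7} → SUM(duration - plays)=-15538
  classical: ids {1, 4, 9} → SUM(duration - plays)=-13036
  folk: ids {3} → SUM(duration - plays)=-1537
  jazz: ids {5, 8} → SUM(duration - plays)=-3310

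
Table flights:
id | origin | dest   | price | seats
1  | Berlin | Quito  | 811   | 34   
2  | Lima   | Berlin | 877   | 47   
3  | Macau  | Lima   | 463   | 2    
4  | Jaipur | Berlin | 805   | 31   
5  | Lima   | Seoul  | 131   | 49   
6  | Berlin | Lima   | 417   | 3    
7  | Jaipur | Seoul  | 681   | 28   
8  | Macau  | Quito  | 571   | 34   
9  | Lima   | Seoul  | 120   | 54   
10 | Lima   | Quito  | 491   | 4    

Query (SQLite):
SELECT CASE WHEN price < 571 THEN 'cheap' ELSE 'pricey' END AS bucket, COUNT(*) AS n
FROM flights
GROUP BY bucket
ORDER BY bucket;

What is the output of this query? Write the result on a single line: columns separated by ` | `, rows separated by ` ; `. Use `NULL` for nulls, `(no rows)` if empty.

Bucket rows by price < 571 → 'cheap' else 'pricey'; count each bucket.

cheap | 5 ; pricey | 5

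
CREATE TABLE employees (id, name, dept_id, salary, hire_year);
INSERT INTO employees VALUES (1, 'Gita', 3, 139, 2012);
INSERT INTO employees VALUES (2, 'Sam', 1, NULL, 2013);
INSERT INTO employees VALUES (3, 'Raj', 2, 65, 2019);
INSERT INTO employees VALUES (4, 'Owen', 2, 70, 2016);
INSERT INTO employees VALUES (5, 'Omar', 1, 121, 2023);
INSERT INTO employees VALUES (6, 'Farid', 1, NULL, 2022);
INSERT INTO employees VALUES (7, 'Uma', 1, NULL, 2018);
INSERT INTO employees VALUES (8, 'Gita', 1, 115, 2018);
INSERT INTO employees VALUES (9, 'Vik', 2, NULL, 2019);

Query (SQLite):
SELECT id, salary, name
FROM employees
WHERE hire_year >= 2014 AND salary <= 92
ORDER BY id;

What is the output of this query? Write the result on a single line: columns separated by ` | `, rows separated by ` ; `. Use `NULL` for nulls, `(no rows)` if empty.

hire_year >= 2014: ids {3, 4, 5, 6, 7, 8, 9}
salary <= 92: ids {3, 4}
Combine with AND.

3 | 65 | Raj ; 4 | 70 | Owen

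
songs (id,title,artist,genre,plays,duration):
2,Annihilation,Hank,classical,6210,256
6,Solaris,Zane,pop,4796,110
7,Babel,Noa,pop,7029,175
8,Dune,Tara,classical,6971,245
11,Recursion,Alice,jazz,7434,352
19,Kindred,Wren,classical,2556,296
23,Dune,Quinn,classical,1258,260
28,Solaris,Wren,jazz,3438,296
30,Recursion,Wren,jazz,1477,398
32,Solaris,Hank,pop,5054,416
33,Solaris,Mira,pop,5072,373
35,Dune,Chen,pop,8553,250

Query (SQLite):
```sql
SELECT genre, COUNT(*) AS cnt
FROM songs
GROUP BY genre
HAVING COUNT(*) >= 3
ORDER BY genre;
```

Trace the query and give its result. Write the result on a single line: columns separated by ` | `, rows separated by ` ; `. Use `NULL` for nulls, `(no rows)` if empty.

classical | 4 ; jazz | 3 ; pop | 5

Partition songs by genre; compute COUNT(*) within each group.
HAVING: keep groups with count ≥ 3.
  classical: ids {2, 8, 19, 23} → COUNT(*)=4
  jazz: ids {11, 28, 30} → COUNT(*)=3
  pop: ids {6, 7, 32, 33, 35} → COUNT(*)=5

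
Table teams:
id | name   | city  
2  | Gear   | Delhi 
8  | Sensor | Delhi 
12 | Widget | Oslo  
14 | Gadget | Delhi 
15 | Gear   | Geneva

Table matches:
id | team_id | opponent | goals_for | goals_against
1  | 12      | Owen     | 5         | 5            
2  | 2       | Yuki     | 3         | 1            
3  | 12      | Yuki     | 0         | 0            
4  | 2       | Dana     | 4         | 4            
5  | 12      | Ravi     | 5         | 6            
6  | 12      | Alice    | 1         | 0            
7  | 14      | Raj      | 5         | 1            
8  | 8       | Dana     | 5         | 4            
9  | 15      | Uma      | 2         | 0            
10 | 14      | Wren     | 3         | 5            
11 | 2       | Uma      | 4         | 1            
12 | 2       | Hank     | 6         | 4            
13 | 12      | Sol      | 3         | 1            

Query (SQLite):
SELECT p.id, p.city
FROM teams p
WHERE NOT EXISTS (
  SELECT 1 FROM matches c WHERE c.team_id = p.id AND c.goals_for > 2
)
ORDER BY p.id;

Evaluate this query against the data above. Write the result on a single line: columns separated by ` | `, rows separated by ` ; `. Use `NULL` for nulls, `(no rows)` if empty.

For each teams row, check whether any matches with matching team_id has goals_for > 2.
Keep rows where that is false.

15 | Geneva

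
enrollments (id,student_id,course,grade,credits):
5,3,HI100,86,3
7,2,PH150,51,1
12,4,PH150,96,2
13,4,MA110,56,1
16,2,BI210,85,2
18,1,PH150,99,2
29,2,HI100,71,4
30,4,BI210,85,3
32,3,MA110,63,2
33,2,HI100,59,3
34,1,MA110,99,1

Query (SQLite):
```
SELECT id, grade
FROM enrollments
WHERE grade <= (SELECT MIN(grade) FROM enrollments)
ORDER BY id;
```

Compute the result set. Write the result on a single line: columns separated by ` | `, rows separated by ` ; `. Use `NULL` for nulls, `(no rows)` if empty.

7 | 51

Scalar subquery: MIN(grade) over all enrollments rows = 51.
Keep rows where grade <= that value.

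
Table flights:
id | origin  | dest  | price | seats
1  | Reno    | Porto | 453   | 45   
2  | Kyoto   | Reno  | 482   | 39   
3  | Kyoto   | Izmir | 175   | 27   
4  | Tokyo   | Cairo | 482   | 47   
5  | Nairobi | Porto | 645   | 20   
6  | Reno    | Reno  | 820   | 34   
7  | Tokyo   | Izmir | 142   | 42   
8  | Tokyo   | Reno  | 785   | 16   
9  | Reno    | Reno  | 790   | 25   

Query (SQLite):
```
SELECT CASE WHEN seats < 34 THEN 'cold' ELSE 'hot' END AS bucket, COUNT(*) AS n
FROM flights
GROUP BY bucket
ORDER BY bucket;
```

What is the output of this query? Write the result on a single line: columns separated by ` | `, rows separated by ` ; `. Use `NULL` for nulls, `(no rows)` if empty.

Bucket rows by seats < 34 → 'cold' else 'hot'; count each bucket.

cold | 4 ; hot | 5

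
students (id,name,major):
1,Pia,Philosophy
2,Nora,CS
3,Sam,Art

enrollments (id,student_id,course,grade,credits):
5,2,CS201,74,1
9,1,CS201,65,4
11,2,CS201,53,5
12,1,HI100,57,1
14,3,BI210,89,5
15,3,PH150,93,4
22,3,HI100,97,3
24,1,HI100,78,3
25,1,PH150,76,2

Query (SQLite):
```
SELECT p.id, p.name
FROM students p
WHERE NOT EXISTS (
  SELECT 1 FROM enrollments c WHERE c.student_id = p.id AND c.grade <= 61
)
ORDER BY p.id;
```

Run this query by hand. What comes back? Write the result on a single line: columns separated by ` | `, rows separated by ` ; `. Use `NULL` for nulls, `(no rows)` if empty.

For each students row, check whether any enrollments with matching student_id has grade <= 61.
Keep rows where that is false.

3 | Sam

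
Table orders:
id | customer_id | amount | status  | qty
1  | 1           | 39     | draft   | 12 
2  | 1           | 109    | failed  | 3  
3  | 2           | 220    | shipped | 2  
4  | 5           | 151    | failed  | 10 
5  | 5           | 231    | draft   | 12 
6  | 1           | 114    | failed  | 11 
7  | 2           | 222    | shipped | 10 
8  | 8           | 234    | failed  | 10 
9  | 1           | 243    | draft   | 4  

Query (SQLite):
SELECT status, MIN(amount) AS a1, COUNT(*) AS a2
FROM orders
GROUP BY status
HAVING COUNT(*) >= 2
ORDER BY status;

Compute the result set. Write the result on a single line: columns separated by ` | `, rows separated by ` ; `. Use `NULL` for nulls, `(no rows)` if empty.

draft | 39 | 3 ; failed | 109 | 4 ; shipped | 220 | 2

Group orders by status.
Per group compute: MIN(amount), COUNT(*).
HAVING: drop groups with fewer than 2 rows.
  draft: ids {1, 5, 9} → MIN(amount)=39, COUNT(*)=3
  failed: ids {2, 4, 6, 8} → MIN(amount)=109, COUNT(*)=4
  shipped: ids {3, 7} → MIN(amount)=220, COUNT(*)=2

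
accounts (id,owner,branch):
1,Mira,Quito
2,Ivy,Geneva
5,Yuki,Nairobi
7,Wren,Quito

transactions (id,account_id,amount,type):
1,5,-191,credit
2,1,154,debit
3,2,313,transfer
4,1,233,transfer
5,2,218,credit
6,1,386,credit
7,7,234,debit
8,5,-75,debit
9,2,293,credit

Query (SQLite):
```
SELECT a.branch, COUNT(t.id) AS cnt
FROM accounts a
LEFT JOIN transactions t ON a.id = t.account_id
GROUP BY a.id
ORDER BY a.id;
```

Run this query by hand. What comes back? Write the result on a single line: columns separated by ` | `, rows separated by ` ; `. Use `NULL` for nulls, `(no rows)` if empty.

LEFT JOIN keeps every accounts row; unmatched ones get NULL for transactions columns.
Group by accounts.id and compute COUNT(t.id). COUNT(col) of an all-NULL group is 0.
  1: ids {2, 4, 6} → COUNT(t.id)=3
  2: ids {3, 5, 9} → COUNT(t.id)=3
  5: ids {1, 8} → COUNT(t.id)=2
  7: ids {7} → COUNT(t.id)=1

Quito | 3 ; Geneva | 3 ; Nairobi | 2 ; Quito | 1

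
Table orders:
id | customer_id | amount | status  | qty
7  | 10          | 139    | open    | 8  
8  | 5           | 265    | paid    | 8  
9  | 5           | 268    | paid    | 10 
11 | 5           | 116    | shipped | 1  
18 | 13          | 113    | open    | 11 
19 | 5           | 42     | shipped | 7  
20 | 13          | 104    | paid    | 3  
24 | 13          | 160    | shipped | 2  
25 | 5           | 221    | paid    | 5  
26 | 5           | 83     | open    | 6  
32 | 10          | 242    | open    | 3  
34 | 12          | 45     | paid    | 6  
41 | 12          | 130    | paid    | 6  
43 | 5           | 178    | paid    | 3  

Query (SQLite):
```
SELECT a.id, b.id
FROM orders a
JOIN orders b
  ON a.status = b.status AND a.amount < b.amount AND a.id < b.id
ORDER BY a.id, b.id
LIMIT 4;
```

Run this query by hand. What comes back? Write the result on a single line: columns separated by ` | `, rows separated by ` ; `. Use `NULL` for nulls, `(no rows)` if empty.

Pairs (a,b) with same status, a.amount < b.amount, a.id < b.id.
status groups: open:{7,18,26,32} paid:{8,9,20,25,34,41,43} shipped:{11,19,24}
Ordered by (a.id, b.id); first 4.

7 | 32 ; 8 | 9 ; 11 | 24 ; 18 | 32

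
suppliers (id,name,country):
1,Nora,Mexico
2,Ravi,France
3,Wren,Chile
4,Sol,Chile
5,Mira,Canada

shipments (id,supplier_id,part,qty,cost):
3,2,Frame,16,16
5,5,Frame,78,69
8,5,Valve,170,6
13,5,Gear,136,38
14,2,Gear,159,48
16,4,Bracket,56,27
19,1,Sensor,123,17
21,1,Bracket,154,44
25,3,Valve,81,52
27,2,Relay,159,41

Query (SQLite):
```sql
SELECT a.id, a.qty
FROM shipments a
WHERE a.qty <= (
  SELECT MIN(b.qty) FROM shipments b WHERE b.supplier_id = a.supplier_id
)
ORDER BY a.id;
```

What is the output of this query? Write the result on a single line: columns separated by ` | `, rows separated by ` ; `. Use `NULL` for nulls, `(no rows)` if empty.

For each shipments row a, compute MIN(qty) over rows sharing a.supplier_id.
Keep row a if a.qty <= that per-group MIN.
  supplier_id=1: MIN(qty) = 123
  supplier_id=2: MIN(qty) = 16
  supplier_id=3: MIN(qty) = 81
  supplier_id=4: MIN(qty) = 56
  supplier_id=5: MIN(qty) = 78

3 | 16 ; 5 | 78 ; 16 | 56 ; 19 | 123 ; 25 | 81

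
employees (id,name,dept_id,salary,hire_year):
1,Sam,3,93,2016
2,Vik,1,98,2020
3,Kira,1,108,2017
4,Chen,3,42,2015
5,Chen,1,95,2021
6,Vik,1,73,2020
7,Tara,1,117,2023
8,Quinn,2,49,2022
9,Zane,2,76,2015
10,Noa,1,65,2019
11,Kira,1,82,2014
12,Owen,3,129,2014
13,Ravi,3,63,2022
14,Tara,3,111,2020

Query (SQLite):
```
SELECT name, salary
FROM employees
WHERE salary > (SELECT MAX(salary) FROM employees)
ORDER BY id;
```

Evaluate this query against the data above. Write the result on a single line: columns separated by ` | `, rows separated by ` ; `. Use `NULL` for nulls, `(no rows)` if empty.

(no rows)

Scalar subquery: MAX(salary) over all employees rows = 129.
Keep rows where salary > that value.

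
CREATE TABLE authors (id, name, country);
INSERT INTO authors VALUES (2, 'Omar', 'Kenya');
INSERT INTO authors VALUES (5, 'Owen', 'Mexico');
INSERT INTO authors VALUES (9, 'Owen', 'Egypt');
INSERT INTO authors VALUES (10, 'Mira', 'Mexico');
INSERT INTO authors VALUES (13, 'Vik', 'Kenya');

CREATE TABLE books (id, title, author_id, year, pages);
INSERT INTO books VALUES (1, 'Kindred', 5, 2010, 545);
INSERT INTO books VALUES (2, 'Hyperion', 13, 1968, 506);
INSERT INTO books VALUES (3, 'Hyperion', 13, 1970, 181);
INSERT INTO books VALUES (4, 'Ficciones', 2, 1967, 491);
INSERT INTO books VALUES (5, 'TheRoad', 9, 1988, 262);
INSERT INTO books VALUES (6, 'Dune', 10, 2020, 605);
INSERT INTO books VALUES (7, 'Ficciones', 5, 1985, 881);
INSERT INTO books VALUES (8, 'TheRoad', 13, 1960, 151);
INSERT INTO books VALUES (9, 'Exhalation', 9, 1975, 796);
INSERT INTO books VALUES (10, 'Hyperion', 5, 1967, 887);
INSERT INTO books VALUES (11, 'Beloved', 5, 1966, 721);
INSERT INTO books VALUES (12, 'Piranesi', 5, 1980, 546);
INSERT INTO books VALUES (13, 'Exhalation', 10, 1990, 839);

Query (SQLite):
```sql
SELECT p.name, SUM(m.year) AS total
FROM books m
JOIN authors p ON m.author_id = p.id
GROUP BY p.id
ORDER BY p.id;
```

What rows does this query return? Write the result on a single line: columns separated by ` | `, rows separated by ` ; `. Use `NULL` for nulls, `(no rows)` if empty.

Omar | 1967 ; Owen | 9908 ; Owen | 3963 ; Mira | 4010 ; Vik | 5898

Join each books row to its authors via author_id.
Group joined rows by authors.id; compute SUM(m.year) per group.
  2: ids {4} → SUM(m.year)=1967
  5: ids {1, 7, 10, 11, 12} → SUM(m.year)=9908
  9: ids {5, 9} → SUM(m.year)=3963
  10: ids {6, 13} → SUM(m.year)=4010
  13: ids {2, 3, 8} → SUM(m.year)=5898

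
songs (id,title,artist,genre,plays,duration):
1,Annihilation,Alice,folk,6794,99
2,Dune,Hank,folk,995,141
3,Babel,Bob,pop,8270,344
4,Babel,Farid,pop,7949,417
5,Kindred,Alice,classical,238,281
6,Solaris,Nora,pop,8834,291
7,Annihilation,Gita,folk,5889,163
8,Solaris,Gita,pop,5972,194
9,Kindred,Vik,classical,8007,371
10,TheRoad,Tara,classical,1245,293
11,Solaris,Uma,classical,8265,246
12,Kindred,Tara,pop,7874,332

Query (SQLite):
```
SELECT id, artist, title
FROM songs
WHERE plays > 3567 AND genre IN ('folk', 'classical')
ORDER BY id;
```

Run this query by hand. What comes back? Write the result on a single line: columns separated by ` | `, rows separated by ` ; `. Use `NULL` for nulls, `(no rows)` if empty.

1 | Alice | Annihilation ; 7 | Gita | Annihilation ; 9 | Vik | Kindred ; 11 | Uma | Solaris

plays > 3567: ids {1, 3, 4, 6, 7, 8, 9, 11, 12}
genre IN ('folk', 'classical'): ids {1, 2, 5, 7, 9, 10, 11}
Combine with AND.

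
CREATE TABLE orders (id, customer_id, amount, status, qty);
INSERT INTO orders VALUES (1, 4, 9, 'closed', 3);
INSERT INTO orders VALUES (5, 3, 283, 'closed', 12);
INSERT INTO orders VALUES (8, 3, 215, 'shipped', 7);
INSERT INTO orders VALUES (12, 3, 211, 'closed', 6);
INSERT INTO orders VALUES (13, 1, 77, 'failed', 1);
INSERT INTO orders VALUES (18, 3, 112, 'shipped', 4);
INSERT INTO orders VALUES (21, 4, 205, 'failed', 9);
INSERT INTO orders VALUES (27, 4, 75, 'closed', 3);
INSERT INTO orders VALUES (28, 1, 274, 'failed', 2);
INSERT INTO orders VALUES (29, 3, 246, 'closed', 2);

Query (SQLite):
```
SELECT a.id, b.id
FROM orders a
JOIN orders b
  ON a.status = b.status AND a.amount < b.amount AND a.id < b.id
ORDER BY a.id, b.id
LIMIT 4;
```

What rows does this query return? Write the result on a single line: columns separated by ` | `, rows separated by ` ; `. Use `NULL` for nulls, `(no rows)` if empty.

1 | 5 ; 1 | 12 ; 1 | 27 ; 1 | 29

Pairs (a,b) with same status, a.amount < b.amount, a.id < b.id.
status groups: closed:{1,5,12,27,29} failed:{13,21,28} shipped:{8,18}
Ordered by (a.id, b.id); first 4.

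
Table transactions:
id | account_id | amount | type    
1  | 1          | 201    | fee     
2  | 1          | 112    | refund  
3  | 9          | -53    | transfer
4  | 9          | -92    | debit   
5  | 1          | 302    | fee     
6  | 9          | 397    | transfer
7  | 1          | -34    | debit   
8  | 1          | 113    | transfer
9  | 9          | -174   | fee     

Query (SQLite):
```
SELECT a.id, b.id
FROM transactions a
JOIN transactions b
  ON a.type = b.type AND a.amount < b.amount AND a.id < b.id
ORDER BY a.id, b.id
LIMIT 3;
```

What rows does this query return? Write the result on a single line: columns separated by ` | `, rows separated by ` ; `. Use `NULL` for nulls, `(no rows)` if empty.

Pairs (a,b) with same type, a.amount < b.amount, a.id < b.id.
type groups: debit:{4,7} fee:{1,5,9} refund:{2} transfer:{3,6,8}
Ordered by (a.id, b.id); first 3.

1 | 5 ; 3 | 6 ; 3 | 8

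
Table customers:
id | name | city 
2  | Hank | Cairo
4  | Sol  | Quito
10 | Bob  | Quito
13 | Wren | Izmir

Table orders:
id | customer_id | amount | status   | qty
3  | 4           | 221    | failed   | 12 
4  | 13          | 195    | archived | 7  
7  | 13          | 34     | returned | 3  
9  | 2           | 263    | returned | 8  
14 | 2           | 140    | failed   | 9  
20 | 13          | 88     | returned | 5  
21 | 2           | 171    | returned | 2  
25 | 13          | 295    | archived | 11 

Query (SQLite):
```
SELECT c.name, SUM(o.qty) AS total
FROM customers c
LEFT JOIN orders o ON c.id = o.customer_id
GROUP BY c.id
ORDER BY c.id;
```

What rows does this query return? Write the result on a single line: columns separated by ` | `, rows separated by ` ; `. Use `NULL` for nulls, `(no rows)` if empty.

LEFT JOIN keeps every customers row; unmatched ones get NULL for orders columns.
Group by customers.id and compute SUM(o.qty). SUM over an all-NULL group is NULL.
  2: ids {9, 14, 21} → SUM(o.qty)=19
  4: ids {3} → SUM(o.qty)=12
  10: ids {—} → SUM(o.qty)=NULL
  13: ids {4, 7, 20, 25} → SUM(o.qty)=26

Hank | 19 ; Sol | 12 ; Bob | NULL ; Wren | 26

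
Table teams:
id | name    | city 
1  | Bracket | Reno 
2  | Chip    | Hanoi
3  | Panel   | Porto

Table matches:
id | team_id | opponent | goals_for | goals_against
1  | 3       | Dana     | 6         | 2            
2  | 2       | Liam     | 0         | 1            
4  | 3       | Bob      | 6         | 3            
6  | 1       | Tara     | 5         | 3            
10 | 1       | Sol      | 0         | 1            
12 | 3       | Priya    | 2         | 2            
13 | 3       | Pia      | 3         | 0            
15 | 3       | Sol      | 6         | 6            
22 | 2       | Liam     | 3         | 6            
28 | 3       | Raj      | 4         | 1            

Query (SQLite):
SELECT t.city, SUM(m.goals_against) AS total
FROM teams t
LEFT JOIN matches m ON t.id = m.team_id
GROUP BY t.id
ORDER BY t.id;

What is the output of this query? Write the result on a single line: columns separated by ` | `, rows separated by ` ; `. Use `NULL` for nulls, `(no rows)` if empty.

Reno | 4 ; Hanoi | 7 ; Porto | 14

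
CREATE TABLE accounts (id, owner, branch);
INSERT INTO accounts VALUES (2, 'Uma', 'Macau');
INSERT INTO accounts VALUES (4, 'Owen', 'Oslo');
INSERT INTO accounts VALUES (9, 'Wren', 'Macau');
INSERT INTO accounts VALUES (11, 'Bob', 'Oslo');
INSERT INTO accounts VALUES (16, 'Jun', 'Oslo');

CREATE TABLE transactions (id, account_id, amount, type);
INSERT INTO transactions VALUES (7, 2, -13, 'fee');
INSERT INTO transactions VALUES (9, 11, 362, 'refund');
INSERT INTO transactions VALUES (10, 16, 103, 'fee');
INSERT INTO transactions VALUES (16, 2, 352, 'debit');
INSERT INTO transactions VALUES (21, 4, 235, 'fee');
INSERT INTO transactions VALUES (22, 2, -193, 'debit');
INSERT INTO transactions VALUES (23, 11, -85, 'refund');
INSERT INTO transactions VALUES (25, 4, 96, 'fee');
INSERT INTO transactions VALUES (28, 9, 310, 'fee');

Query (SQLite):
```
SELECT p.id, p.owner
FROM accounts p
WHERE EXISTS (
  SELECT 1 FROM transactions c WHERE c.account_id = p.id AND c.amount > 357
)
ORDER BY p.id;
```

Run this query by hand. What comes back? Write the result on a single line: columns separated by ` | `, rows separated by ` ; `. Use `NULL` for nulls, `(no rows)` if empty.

For each accounts row, check whether any transactions with matching account_id has amount > 357.
Keep rows where that is true.

11 | Bob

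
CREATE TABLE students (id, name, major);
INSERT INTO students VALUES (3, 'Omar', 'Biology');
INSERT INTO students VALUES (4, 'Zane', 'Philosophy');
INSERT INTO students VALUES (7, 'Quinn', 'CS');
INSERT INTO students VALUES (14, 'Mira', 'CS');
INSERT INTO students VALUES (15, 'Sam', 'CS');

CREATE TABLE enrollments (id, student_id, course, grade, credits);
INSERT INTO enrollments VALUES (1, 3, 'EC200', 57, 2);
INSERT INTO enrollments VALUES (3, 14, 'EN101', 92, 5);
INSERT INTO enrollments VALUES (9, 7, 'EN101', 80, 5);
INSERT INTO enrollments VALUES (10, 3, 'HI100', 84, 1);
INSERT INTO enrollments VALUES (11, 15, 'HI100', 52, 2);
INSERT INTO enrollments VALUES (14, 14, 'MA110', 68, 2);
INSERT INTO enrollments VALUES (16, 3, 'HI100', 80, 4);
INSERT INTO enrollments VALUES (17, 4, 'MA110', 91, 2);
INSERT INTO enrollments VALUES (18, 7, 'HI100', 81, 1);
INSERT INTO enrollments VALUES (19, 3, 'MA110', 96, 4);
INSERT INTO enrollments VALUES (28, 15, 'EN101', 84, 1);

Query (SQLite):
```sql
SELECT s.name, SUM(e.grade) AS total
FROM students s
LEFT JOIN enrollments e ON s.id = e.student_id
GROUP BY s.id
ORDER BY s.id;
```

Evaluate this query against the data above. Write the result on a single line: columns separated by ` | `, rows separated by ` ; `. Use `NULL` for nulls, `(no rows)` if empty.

LEFT JOIN keeps every students row; unmatched ones get NULL for enrollments columns.
Group by students.id and compute SUM(e.grade). SUM over an all-NULL group is NULL.
  3: ids {1, 10, 16, 19} → SUM(e.grade)=317
  4: ids {17} → SUM(e.grade)=91
  7: ids {9, 18} → SUM(e.grade)=161
  14: ids {3, 14} → SUM(e.grade)=160
  15: ids {11, 28} → SUM(e.grade)=136

Omar | 317 ; Zane | 91 ; Quinn | 161 ; Mira | 160 ; Sam | 136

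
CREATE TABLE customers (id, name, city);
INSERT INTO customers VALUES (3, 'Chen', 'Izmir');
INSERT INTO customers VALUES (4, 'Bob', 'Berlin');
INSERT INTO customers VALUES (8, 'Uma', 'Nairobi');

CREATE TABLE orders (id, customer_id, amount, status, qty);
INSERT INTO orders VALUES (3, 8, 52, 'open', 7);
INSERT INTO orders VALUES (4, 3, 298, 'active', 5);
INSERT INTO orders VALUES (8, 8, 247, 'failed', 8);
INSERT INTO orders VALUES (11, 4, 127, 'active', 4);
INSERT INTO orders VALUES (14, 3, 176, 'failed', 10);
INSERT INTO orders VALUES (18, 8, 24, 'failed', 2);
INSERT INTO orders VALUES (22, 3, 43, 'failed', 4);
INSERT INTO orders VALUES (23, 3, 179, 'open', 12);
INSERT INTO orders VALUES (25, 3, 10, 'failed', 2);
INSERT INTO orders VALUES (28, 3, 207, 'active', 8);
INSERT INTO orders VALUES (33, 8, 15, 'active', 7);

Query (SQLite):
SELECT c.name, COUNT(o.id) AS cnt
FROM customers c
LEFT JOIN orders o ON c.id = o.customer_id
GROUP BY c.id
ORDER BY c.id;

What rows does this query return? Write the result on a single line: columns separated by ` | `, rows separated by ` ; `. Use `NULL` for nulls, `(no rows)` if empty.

LEFT JOIN keeps every customers row; unmatched ones get NULL for orders columns.
Group by customers.id and compute COUNT(o.id). COUNT(col) of an all-NULL group is 0.
  3: ids {4, 14, 22, 23, 25, 28} → COUNT(o.id)=6
  4: ids {11} → COUNT(o.id)=1
  8: ids {3, 8, 18, 33} → COUNT(o.id)=4

Chen | 6 ; Bob | 1 ; Uma | 4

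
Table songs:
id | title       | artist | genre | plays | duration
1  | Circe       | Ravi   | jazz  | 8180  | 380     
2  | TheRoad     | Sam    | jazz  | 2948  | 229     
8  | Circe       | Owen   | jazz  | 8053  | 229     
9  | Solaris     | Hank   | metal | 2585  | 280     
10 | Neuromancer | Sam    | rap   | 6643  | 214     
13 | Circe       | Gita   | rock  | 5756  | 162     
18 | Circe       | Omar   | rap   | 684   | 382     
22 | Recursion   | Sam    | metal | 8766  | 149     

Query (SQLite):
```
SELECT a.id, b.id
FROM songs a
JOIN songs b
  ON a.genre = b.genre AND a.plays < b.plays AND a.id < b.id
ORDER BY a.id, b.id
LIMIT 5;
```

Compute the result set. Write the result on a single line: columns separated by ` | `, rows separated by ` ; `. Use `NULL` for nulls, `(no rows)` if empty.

Pairs (a,b) with same genre, a.plays < b.plays, a.id < b.id.
genre groups: jazz:{1,2,8} metal:{9,22} rap:{10,18} rock:{13}
Ordered by (a.id, b.id); first 5.

2 | 8 ; 9 | 22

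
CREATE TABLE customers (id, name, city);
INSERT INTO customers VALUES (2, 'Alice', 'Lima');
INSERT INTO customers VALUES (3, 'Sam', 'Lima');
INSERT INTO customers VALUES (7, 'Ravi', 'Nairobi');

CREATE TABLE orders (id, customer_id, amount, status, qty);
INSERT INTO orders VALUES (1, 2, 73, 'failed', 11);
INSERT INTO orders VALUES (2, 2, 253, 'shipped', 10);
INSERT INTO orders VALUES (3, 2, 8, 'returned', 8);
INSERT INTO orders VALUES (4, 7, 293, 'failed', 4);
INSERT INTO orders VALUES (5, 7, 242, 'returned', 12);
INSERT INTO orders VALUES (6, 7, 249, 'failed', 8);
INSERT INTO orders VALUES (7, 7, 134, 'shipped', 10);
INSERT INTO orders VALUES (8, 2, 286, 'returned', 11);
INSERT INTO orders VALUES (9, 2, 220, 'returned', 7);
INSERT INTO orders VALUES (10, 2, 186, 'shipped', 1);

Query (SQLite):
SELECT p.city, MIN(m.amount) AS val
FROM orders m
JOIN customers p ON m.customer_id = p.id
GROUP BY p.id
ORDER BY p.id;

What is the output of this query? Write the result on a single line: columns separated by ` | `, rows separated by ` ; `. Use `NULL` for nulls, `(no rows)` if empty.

Lima | 8 ; Nairobi | 134

Join each orders row to its customers via customer_id.
Group joined rows by customers.id; compute MIN(m.amount) per group.
  2: ids {1, 2, 3, 8, 9, 10} → MIN(m.amount)=8
  7: ids {4, 5, 6, 7} → MIN(m.amount)=134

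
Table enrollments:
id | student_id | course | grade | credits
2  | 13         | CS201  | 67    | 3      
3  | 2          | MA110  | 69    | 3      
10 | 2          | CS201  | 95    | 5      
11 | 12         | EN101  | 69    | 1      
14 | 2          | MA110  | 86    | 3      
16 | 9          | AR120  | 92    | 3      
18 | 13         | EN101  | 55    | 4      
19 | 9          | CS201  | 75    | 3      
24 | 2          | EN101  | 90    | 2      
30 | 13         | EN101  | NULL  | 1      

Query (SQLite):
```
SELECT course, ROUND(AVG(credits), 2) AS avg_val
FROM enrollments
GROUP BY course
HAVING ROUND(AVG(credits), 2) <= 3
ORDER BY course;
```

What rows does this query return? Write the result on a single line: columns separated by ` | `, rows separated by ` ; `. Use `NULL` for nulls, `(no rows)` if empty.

Partition enrollments by course; compute ROUND(AVG(credits), 2) within each group.
HAVING: keep groups where ROUND(AVG(credits), 2) <= 3.
  AR120: ids {16} → ROUND(AVG(credits), 2)=3
  CS201: ids {2, 10, 19} → ROUND(AVG(credits), 2)=3.67
  EN101: ids {11, 18, 24, 30} → ROUND(AVG(credits), 2)=2
  MA110: ids {3, 14} → ROUND(AVG(credits), 2)=3

AR120 | 3 ; EN101 | 2 ; MA110 | 3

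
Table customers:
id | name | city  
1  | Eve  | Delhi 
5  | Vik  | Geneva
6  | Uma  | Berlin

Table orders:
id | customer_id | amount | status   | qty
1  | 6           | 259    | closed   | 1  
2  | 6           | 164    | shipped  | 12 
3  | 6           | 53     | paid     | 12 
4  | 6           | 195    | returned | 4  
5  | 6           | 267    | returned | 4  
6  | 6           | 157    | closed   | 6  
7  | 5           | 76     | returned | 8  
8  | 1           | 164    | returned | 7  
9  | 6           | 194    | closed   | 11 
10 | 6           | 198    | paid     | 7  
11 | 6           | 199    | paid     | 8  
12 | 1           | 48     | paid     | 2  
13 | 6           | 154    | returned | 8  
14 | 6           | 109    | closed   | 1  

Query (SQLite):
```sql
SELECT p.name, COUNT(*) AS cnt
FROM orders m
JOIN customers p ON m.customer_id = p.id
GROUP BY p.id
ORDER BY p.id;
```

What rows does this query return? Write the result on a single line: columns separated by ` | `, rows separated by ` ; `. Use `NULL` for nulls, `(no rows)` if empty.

Eve | 2 ; Vik | 1 ; Uma | 11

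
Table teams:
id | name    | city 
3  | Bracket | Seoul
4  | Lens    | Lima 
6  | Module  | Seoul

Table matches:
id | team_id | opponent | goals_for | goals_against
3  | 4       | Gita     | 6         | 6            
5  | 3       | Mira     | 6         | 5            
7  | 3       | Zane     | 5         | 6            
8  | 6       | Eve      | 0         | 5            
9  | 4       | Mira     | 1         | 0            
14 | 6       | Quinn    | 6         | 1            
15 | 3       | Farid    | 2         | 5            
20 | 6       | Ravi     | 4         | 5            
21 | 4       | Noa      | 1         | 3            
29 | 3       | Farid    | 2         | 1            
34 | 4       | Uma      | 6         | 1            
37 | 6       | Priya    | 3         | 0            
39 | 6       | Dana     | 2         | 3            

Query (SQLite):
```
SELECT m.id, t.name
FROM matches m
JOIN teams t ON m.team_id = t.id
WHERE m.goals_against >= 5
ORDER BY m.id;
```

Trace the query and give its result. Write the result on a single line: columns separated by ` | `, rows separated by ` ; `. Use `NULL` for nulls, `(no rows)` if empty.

3 | Lens ; 5 | Bracket ; 7 | Bracket ; 8 | Module ; 15 | Bracket ; 20 | Module

Each matches row matches the teams row where team_id = teams.id.
Then keep rows with m.goals_against >= 5.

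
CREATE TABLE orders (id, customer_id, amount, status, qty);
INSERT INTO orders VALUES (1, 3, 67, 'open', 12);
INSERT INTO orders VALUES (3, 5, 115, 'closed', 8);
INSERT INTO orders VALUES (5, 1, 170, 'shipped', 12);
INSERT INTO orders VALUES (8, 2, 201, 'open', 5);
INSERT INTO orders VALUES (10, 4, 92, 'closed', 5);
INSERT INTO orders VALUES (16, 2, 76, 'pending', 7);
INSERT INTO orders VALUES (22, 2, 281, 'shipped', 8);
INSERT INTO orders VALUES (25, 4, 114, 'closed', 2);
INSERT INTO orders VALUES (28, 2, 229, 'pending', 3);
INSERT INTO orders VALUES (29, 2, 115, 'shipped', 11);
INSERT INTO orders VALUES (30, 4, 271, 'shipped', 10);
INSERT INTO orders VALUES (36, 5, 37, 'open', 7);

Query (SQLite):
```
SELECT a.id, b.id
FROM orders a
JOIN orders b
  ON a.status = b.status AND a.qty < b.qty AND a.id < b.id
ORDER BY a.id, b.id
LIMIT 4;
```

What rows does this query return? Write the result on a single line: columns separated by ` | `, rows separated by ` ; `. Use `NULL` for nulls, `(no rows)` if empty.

8 | 36 ; 22 | 29 ; 22 | 30

Pairs (a,b) with same status, a.qty < b.qty, a.id < b.id.
status groups: closed:{3,10,25} open:{1,8,36} pending:{16,28} shipped:{5,22,29,30}
Ordered by (a.id, b.id); first 4.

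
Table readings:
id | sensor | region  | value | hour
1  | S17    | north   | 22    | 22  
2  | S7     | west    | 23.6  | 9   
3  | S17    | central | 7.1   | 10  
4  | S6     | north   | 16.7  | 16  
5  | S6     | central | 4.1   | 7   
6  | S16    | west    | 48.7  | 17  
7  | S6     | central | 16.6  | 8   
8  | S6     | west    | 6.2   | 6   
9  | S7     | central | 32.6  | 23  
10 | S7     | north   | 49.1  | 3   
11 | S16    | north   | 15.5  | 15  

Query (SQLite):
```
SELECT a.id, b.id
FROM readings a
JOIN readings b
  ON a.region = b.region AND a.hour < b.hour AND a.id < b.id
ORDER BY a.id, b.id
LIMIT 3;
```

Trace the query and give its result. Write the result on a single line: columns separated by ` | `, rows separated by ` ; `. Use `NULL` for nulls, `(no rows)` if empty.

2 | 6 ; 3 | 9 ; 5 | 7

Pairs (a,b) with same region, a.hour < b.hour, a.id < b.id.
region groups: central:{3,5,7,9} north:{1,4,10,11} west:{2,6,8}
Ordered by (a.id, b.id); first 3.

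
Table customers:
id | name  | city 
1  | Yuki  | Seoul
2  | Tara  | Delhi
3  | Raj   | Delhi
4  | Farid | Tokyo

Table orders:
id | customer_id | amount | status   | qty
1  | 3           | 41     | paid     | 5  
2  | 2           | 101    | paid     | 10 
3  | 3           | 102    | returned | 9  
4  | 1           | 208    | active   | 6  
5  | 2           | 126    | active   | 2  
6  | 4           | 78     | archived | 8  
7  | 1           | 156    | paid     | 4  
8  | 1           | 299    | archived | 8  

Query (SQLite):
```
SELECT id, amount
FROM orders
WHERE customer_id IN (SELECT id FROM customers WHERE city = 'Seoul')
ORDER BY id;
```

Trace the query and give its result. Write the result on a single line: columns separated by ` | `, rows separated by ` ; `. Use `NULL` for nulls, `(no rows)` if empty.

4 | 208 ; 7 | 156 ; 8 | 299

Inner query: customers.id where city = 'Seoul'.
Outer: keep orders rows whose customer_id is in that set.
Inner query → {1}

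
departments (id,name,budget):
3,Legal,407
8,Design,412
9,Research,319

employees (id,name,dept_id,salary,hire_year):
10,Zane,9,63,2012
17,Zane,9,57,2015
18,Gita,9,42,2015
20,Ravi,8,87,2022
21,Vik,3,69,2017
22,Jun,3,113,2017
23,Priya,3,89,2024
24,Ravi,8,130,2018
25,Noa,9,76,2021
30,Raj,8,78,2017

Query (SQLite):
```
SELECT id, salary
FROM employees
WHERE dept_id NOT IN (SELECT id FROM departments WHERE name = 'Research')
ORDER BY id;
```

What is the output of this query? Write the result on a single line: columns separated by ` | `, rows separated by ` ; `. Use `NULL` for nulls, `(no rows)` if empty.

20 | 87 ; 21 | 69 ; 22 | 113 ; 23 | 89 ; 24 | 130 ; 30 | 78

Inner query: departments.id where name = 'Research'.
Outer: keep employees rows whose dept_id is not in that set.
Inner query → {9}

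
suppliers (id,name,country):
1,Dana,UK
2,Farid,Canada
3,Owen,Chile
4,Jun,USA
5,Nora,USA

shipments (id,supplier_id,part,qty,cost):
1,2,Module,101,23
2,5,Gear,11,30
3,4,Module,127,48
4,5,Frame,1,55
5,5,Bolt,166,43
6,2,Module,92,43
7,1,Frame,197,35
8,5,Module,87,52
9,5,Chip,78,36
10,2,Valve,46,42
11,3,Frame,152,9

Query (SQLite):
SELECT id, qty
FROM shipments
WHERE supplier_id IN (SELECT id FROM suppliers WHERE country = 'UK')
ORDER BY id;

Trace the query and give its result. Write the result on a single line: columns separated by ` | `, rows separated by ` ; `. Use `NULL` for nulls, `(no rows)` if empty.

Inner query: suppliers.id where country = 'UK'.
Outer: keep shipments rows whose supplier_id is in that set.
Inner query → {1}

7 | 197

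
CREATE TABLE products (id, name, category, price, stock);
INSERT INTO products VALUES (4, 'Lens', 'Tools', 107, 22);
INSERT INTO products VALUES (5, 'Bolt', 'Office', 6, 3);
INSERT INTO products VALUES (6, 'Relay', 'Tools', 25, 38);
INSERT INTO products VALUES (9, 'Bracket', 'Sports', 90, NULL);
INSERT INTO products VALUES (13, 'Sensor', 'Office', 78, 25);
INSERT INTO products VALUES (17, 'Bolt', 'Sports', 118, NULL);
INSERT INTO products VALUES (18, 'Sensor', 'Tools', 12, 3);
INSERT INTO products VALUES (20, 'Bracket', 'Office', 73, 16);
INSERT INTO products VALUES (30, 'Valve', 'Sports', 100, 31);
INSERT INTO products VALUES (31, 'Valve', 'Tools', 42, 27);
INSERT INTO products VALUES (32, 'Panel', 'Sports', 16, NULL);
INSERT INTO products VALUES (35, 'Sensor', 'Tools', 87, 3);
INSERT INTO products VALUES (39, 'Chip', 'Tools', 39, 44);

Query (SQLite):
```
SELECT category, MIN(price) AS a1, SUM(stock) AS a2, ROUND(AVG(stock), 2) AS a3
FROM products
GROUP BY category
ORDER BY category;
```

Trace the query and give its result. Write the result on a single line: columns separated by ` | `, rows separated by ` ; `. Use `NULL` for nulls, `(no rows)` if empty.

Office | 6 | 44 | 14.67 ; Sports | 16 | 31 | 31 ; Tools | 12 | 137 | 22.83

Group products by category.
Per group compute: MIN(price), SUM(stock), ROUND(AVG(stock), 2).
  Office: ids {5, 13, 20} → MIN(price)=6, SUM(stock)=44, ROUND(AVG(stock), 2)=14.67
  Sports: ids {9, 17, 30, 32} → MIN(price)=16, SUM(stock)=31, ROUND(AVG(stock), 2)=31
  Tools: ids {4, 6, 18, 31, 35, 39} → MIN(price)=12, SUM(stock)=137, ROUND(AVG(stock), 2)=22.83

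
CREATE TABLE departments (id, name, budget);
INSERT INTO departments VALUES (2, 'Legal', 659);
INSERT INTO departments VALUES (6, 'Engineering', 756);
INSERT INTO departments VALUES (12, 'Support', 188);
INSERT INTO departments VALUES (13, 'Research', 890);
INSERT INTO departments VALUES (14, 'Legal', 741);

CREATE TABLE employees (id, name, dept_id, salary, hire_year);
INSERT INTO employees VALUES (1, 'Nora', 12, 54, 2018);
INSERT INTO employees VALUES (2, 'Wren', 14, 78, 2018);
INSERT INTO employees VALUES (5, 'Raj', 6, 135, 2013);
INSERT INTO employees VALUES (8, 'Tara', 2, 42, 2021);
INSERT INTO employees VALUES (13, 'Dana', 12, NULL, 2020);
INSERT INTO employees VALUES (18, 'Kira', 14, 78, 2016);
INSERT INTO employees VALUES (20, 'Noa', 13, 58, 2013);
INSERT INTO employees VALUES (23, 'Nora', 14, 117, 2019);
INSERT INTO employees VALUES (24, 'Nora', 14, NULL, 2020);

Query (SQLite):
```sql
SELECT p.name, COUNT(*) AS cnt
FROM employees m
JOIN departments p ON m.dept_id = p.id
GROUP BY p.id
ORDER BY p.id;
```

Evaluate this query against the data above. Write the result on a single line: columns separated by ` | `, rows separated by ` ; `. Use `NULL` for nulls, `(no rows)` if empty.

Legal | 1 ; Engineering | 1 ; Support | 2 ; Research | 1 ; Legal | 4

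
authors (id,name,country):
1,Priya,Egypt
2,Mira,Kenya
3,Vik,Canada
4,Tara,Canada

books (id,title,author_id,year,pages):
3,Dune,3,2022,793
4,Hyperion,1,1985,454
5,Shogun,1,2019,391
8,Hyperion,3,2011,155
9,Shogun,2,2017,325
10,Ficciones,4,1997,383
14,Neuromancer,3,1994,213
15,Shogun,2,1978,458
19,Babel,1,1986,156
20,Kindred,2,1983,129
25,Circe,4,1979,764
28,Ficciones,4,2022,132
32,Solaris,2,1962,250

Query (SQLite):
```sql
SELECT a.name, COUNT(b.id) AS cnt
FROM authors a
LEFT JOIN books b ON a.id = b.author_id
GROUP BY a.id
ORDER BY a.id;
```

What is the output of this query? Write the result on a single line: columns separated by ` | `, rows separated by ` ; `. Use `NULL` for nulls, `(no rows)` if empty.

Priya | 3 ; Mira | 4 ; Vik | 3 ; Tara | 3

LEFT JOIN keeps every authors row; unmatched ones get NULL for books columns.
Group by authors.id and compute COUNT(b.id). COUNT(col) of an all-NULL group is 0.
  1: ids {4, 5, 19} → COUNT(b.id)=3
  2: ids {9, 15, 20, 32} → COUNT(b.id)=4
  3: ids {3, 8, 14} → COUNT(b.id)=3
  4: ids {10, 25, 28} → COUNT(b.id)=3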